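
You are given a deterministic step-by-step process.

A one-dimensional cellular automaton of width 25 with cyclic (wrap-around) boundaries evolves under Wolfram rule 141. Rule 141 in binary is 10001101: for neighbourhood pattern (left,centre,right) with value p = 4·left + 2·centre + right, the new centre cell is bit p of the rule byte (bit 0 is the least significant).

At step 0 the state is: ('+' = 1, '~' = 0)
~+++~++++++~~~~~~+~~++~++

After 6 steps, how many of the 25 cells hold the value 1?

step 0: ~+++~++++++~~~~~~+~~++~++
step 1: ~++~~+++++~~++++~+~~+~~+~
step 2: ~+~~~++++~~~+++~~+~~+~~+~
step 3: ~+~+~+++~~+~++~~~+~~+~~+~
step 4: ~+~+~++~~~+~+~~+~+~~+~~+~
step 5: ~+~+~+~~+~+~+~~+~+~~+~~+~
step 6: ~+~+~+~~+~+~+~~+~+~~+~~+~

10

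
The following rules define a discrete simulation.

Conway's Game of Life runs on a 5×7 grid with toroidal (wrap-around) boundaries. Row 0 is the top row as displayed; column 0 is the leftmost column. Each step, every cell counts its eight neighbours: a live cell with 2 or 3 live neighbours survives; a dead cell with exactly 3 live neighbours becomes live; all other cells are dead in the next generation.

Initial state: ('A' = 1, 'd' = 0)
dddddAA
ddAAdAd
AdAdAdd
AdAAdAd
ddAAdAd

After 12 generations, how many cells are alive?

4

t=0: dddddAA
ddAAdAd
AdAdAdd
AdAAdAd
ddAAdAd
t=1: dddddAA
dAAAdAd
dddddAd
dddddAd
dAAAdAd
t=2: AddddAA
ddAddAd
ddAddAA
ddAddAA
ddAddAd
t=3: dAddAAd
AAddAdd
dAAAAdd
dAAAAdd
AAddAdd
t=4: ddAAAAA
Adddddd
dddddAd
dddddAd
Adddddd
t=5: AAdAAAA
dddAddd
ddddddA
ddddddA
dddAddd
t=6: AddAdAA
ddAAddd
ddddddd
ddddddd
ddAAddd
t=7: dAddddA
ddAAAdA
ddddddd
ddddddd
ddAAAdA
t=8: dAddddA
AdAAdAd
dddAddd
dddAddd
AdAAdAd
t=9: dddddAd
AAAAAdA
dddAddd
dddAddd
AAAAAdA
t=10: ddddddd
AAAAAAA
AAddddd
AAddddd
AAAAAAA
t=11: ddddddd
ddAAAAA
dddAAAd
dddAAAd
ddAAAAA
t=12: ddddddd
ddAdddA
ddddddd
ddddddd
ddAdddA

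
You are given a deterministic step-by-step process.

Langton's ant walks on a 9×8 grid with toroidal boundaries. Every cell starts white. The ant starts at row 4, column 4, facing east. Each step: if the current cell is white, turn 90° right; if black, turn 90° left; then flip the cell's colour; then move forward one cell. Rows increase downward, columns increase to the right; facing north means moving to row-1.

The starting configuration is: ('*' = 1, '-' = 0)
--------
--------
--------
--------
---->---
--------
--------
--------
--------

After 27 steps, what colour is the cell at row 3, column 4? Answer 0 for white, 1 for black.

0

[0] --------
--------
--------
--------
---->---
--------
--------
--------
--------
[1] --------
--------
--------
--------
----*---
----v---
--------
--------
--------
[2] --------
--------
--------
--------
----*---
---<*---
--------
--------
--------
[3] --------
--------
--------
--------
---^*---
---**---
--------
--------
--------
[4] --------
--------
--------
--------
---*>---
---**---
--------
--------
--------
[5] --------
--------
--------
----^---
---*----
---**---
--------
--------
--------
[6] --------
--------
--------
----*>--
---*----
---**---
--------
--------
--------
[7] --------
--------
--------
----**--
---*-v--
---**---
--------
--------
--------
[8] --------
--------
--------
----**--
---*<*--
---**---
--------
--------
--------
[9] --------
--------
--------
----^*--
---***--
---**---
--------
--------
--------
[10] --------
--------
--------
---<-*--
---***--
---**---
--------
--------
--------
[11] --------
--------
---^----
---*-*--
---***--
---**---
--------
--------
--------
[12] --------
--------
---*>---
---*-*--
---***--
---**---
--------
--------
--------
[13] --------
--------
---**---
---*v*--
---***--
---**---
--------
--------
--------
[14] --------
--------
---**---
---<**--
---***--
---**---
--------
--------
--------
[15] --------
--------
---**---
----**--
---v**--
---**---
--------
--------
--------
[16] --------
--------
---**---
----**--
---->*--
---**---
--------
--------
--------
[17] --------
--------
---**---
----^*--
-----*--
---**---
--------
--------
--------
[18] --------
--------
---**---
---<-*--
-----*--
---**---
--------
--------
--------
[19] --------
--------
---^*---
---*-*--
-----*--
---**---
--------
--------
--------
[20] --------
--------
--<-*---
---*-*--
-----*--
---**---
--------
--------
--------
[21] --------
--^-----
--*-*---
---*-*--
-----*--
---**---
--------
--------
--------
[22] --------
--*>----
--*-*---
---*-*--
-----*--
---**---
--------
--------
--------
[23] --------
--**----
--*v*---
---*-*--
-----*--
---**---
--------
--------
--------
[24] --------
--**----
--<**---
---*-*--
-----*--
---**---
--------
--------
--------
[25] --------
--**----
---**---
--v*-*--
-----*--
---**---
--------
--------
--------
[26] --------
--**----
---**---
-<**-*--
-----*--
---**---
--------
--------
--------
[27] --------
--**----
-^-**---
-***-*--
-----*--
---**---
--------
--------
--------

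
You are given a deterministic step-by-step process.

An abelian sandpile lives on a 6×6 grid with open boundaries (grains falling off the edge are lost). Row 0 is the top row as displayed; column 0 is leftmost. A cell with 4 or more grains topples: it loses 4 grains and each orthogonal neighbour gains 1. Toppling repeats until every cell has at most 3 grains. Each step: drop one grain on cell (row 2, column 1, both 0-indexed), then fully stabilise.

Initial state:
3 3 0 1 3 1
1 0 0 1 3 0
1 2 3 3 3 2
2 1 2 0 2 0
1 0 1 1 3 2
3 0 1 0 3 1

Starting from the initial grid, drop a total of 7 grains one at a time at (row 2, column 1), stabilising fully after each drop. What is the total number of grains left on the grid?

59

step 0: 3 3 0 1 3 1
1 0 0 1 3 0
1 2 3 3 3 2
2 1 2 0 2 0
1 0 1 1 3 2
3 0 1 0 3 1
step 1: 3 3 0 1 3 1
1 0 0 1 3 0
1 3 3 3 3 2
2 1 2 0 2 0
1 0 1 1 3 2
3 0 1 0 3 1
step 2: 3 3 0 2 0 2
1 1 1 3 1 1
2 1 1 1 1 3
2 2 3 1 3 0
1 0 1 1 3 2
3 0 1 0 3 1
step 3: 3 3 0 2 0 2
1 1 1 3 1 1
2 2 1 1 1 3
2 2 3 1 3 0
1 0 1 1 3 2
3 0 1 0 3 1
step 4: 3 3 0 2 0 2
1 1 1 3 1 1
2 3 1 1 1 3
2 2 3 1 3 0
1 0 1 1 3 2
3 0 1 0 3 1
step 5: 3 3 0 2 0 2
1 2 1 3 1 1
3 0 2 1 1 3
2 3 3 1 3 0
1 0 1 1 3 2
3 0 1 0 3 1
step 6: 3 3 0 2 0 2
1 2 1 3 1 1
3 1 2 1 1 3
2 3 3 1 3 0
1 0 1 1 3 2
3 0 1 0 3 1
step 7: 3 3 0 2 0 2
1 2 1 3 1 1
3 2 2 1 1 3
2 3 3 1 3 0
1 0 1 1 3 2
3 0 1 0 3 1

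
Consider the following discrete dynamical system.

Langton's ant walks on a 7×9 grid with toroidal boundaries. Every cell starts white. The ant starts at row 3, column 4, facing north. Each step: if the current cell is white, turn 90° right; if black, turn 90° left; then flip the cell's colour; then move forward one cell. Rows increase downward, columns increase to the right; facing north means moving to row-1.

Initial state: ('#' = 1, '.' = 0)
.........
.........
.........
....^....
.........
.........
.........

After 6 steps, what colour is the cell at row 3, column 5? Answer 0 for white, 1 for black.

step 0: .........
.........
.........
....^....
.........
.........
.........
step 1: .........
.........
.........
....#>...
.........
.........
.........
step 2: .........
.........
.........
....##...
.....v...
.........
.........
step 3: .........
.........
.........
....##...
....<#...
.........
.........
step 4: .........
.........
.........
....^#...
....##...
.........
.........
step 5: .........
.........
.........
...<.#...
....##...
.........
.........
step 6: .........
.........
...^.....
...#.#...
....##...
.........
.........

1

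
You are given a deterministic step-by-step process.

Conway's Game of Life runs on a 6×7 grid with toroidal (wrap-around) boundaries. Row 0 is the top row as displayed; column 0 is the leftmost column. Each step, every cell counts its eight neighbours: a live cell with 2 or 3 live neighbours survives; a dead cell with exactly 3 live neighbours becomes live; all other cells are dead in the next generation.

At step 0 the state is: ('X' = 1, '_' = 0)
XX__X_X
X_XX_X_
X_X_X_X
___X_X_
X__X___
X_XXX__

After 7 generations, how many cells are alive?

6

k=0  XX__X_X
X_XX_X_
X_X_X_X
___X_X_
X__X___
X_XXX__
k=1  _______
__X____
X_X____
XXXX_X_
_X____X
__X_XX_
k=2  ___X___
_X_____
X_____X
___X___
______X
_____X_
k=3  _______
X______
X______
X_____X
_______
_______
k=4  _______
_______
XX_____
X_____X
_______
_______
k=5  _______
_______
XX____X
XX____X
_______
_______
k=6  _______
X______
_X____X
_X____X
X______
_______
k=7  _______
X______
_X____X
_X____X
X______
_______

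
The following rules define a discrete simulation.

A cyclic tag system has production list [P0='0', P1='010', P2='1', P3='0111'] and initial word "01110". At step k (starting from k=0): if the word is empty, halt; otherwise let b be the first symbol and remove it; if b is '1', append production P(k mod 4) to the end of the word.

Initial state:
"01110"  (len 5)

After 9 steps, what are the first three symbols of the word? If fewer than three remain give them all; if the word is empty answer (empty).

011

t=0: "01110"  (len 5)
t=1: "1110"  (len 4)
t=2: "110010"  (len 6)
t=3: "100101"  (len 6)
t=4: "001010111"  (len 9)
t=5: "01010111"  (len 8)
t=6: "1010111"  (len 7)
t=7: "0101111"  (len 7)
t=8: "101111"  (len 6)
t=9: "011110"  (len 6)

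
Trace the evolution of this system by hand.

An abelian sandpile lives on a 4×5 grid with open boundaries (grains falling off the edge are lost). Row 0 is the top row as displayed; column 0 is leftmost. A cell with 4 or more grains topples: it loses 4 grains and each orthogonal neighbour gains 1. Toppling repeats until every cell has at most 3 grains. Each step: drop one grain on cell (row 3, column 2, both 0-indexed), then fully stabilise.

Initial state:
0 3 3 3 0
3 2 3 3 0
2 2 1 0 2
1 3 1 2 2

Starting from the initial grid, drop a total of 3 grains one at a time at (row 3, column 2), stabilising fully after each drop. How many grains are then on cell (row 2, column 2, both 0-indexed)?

step 0: 0 3 3 3 0
3 2 3 3 0
2 2 1 0 2
1 3 1 2 2
step 1: 0 3 3 3 0
3 2 3 3 0
2 2 1 0 2
1 3 2 2 2
step 2: 0 3 3 3 0
3 2 3 3 0
2 2 1 0 2
1 3 3 2 2
step 3: 0 3 3 3 0
3 2 3 3 0
2 3 2 0 2
2 0 1 3 2

2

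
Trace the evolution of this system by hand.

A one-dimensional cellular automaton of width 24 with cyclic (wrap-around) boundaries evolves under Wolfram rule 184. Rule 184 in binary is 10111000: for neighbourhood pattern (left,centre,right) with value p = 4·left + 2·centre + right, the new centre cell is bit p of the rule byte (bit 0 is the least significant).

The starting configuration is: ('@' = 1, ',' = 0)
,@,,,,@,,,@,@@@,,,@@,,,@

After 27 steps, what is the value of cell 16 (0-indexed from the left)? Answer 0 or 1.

gen 0: ,@,,,,@,,,@,@@@,,,@@,,,@
gen 1: @,@,,,,@,,,@@@,@,,@,@,,,
gen 2: ,@,@,,,,@,,@@,@,@,,@,@,,
gen 3: ,,@,@,,,,@,@,@,@,@,,@,@,
gen 4: ,,,@,@,,,,@,@,@,@,@,,@,@
gen 5: @,,,@,@,,,,@,@,@,@,@,,@,
gen 6: ,@,,,@,@,,,,@,@,@,@,@,,@
gen 7: @,@,,,@,@,,,,@,@,@,@,@,,
gen 8: ,@,@,,,@,@,,,,@,@,@,@,@,
gen 9: ,,@,@,,,@,@,,,,@,@,@,@,@
gen 10: @,,@,@,,,@,@,,,,@,@,@,@,
gen 11: ,@,,@,@,,,@,@,,,,@,@,@,@
gen 12: @,@,,@,@,,,@,@,,,,@,@,@,
gen 13: ,@,@,,@,@,,,@,@,,,,@,@,@
gen 14: @,@,@,,@,@,,,@,@,,,,@,@,
gen 15: ,@,@,@,,@,@,,,@,@,,,,@,@
gen 16: @,@,@,@,,@,@,,,@,@,,,,@,
gen 17: ,@,@,@,@,,@,@,,,@,@,,,,@
gen 18: @,@,@,@,@,,@,@,,,@,@,,,,
gen 19: ,@,@,@,@,@,,@,@,,,@,@,,,
gen 20: ,,@,@,@,@,@,,@,@,,,@,@,,
gen 21: ,,,@,@,@,@,@,,@,@,,,@,@,
gen 22: ,,,,@,@,@,@,@,,@,@,,,@,@
gen 23: @,,,,@,@,@,@,@,,@,@,,,@,
gen 24: ,@,,,,@,@,@,@,@,,@,@,,,@
gen 25: @,@,,,,@,@,@,@,@,,@,@,,,
gen 26: ,@,@,,,,@,@,@,@,@,,@,@,,
gen 27: ,,@,@,,,,@,@,@,@,@,,@,@,

0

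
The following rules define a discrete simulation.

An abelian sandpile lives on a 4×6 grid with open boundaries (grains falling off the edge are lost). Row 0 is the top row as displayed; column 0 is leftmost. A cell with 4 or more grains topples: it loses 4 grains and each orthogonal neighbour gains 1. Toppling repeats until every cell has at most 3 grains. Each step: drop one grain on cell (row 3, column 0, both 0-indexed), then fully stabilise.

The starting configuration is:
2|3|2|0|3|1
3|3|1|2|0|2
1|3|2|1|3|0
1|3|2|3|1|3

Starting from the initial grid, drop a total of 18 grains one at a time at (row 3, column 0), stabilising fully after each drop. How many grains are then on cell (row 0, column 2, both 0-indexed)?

0) 2|3|2|0|3|1
3|3|1|2|0|2
1|3|2|1|3|0
1|3|2|3|1|3
1) 2|3|2|0|3|1
3|3|1|2|0|2
1|3|2|1|3|0
2|3|2|3|1|3
2) 2|3|2|0|3|1
3|3|1|2|0|2
1|3|2|1|3|0
3|3|2|3|1|3
3) 0|1|3|0|3|1
2|2|2|2|0|2
0|2|3|1|3|0
2|1|3|3|1|3
4) 0|1|3|0|3|1
2|2|2|2|0|2
0|2|3|1|3|0
3|1|3|3|1|3
5) 0|1|3|0|3|1
2|2|2|2|0|2
1|2|3|1|3|0
0|2|3|3|1|3
6) 0|1|3|0|3|1
2|2|2|2|0|2
1|2|3|1|3|0
1|2|3|3|1|3
7) 0|1|3|0|3|1
2|2|2|2|0|2
1|2|3|1|3|0
2|2|3|3|1|3
8) 0|1|3|0|3|1
2|2|2|2|0|2
1|2|3|1|3|0
3|2|3|3|1|3
9) 0|1|3|0|3|1
2|2|2|2|0|2
2|2|3|1|3|0
0|3|3|3|1|3
10) 0|1|3|0|3|1
2|2|2|2|0|2
2|2|3|1|3|0
1|3|3|3|1|3
11) 0|1|3|0|3|1
2|2|2|2|0|2
2|2|3|1|3|0
2|3|3|3|1|3
12) 0|1|3|0|3|1
2|2|2|2|0|2
2|2|3|1|3|0
3|3|3|3|1|3
13) 0|1|3|0|3|1
3|3|3|2|0|2
0|1|1|3|3|0
2|2|2|0|2|3
14) 0|1|3|0|3|1
3|3|3|2|0|2
0|1|1|3|3|0
3|2|2|0|2|3
15) 0|1|3|0|3|1
3|3|3|2|0|2
1|1|1|3|3|0
0|3|2|0|2|3
16) 0|1|3|0|3|1
3|3|3|2|0|2
1|1|1|3|3|0
1|3|2|0|2|3
17) 0|1|3|0|3|1
3|3|3|2|0|2
1|1|1|3|3|0
2|3|2|0|2|3
18) 0|1|3|0|3|1
3|3|3|2|0|2
1|1|1|3|3|0
3|3|2|0|2|3

3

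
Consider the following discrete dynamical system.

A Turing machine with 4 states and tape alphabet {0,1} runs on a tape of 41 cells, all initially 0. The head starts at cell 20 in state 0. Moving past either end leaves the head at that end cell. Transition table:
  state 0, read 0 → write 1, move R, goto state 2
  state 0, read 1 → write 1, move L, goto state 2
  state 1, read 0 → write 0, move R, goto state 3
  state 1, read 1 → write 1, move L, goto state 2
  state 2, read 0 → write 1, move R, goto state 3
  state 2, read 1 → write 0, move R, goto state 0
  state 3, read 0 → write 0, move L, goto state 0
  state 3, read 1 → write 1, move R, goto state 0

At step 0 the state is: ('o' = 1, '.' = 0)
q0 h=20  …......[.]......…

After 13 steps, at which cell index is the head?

k=0  q0 h=20  …......[.]......…
k=1  q2 h=21  ….....o[.]......…
k=2  q3 h=22  …....oo[.]......…
k=3  q0 h=21  ….....o[o]......…
k=4  q2 h=20  …......[o]o.....…
k=5  q0 h=21  …......[o]......…
k=6  q2 h=20  …......[.]o.....…
k=7  q3 h=21  ….....o[o]......…
k=8  q0 h=22  …....oo[.]......…
k=9  q2 h=23  …...ooo[.]......…
k=10  q3 h=24  …..oooo[.]......…
k=11  q0 h=23  …...ooo[o]......…
k=12  q2 h=22  …....oo[o]o.....…
k=13  q0 h=23  …...oo.[o]......…

23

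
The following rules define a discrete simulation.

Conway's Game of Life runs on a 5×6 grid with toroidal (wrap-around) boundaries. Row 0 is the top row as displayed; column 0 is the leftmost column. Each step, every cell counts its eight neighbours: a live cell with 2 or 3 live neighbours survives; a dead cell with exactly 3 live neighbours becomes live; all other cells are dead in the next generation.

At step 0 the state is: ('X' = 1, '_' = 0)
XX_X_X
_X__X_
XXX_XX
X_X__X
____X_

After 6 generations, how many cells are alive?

8

gen 0: XX_X_X
_X__X_
XXX_XX
X_X__X
____X_
gen 1: XXXX_X
______
__X_X_
__X___
__XXX_
gen 2: XX___X
X___XX
___X__
_XX_X_
X___XX
gen 3: _X____
_X__X_
XXXX__
XXX_X_
__XXX_
gen 4: _X__X_
___X__
____X_
X___X_
X___XX
gen 5: X__XX_
___XX_
___XXX
X__XX_
XX_XX_
gen 6: XX____
__X___
__X___
XX____
XX____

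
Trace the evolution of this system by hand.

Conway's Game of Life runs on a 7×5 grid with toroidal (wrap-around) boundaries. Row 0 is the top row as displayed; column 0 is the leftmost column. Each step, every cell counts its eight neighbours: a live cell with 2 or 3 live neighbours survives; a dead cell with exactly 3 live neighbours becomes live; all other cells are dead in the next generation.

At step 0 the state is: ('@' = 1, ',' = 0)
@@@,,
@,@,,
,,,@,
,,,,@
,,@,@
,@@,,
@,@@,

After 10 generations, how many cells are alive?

t=0: @@@,,
@,@,,
,,,@,
,,,,@
,,@,@
,@@,,
@,@@,
t=1: @,,,,
@,@@@
,,,@@
,,,,@
@@@,,
@,,,@
@,,@@
t=2: ,,@,,
@@@,,
,,@,,
,@@,@
,@,@,
,,@,,
,@,@,
t=3: @,,@,
,,@@,
,,,,,
@@,,,
@@,@,
,@,@,
,@,@,
t=4: ,@,@,
,,@@@
,@@,,
@@@,@
,,,,,
,@,@,
@@,@,
t=5: ,@,,,
@,,,@
,,,,,
@,@@,
,,,@@
@@,,@
@@,@,
t=6: ,@@,,
@,,,,
@@,@,
,,@@,
,,,,,
,@,,,
,,,,,
t=7: ,@,,,
@,,,@
@@,@,
,@@@@
,,@,,
,,,,,
,@@,,
t=8: ,@@,,
,,@,@
,,,,,
,,,,@
,@@,,
,@@,,
,@@,,
t=9: @,,,,
,@@@,
,,,@,
,,,,,
@@@@,
@,,@,
@,,@,
t=10: @,,@,
,@@@@
,,,@,
,@,@@
@@@@,
@,,@,
@@,,,

18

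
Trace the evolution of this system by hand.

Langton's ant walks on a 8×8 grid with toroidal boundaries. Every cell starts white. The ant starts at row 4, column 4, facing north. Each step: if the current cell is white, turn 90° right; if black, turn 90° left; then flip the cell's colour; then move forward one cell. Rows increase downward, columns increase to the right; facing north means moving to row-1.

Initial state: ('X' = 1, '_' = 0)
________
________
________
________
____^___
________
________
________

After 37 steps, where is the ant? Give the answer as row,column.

[0] ________
________
________
________
____^___
________
________
________
[1] ________
________
________
________
____X>__
________
________
________
[2] ________
________
________
________
____XX__
_____v__
________
________
[3] ________
________
________
________
____XX__
____<X__
________
________
[4] ________
________
________
________
____^X__
____XX__
________
________
[5] ________
________
________
________
___<_X__
____XX__
________
________
[6] ________
________
________
___^____
___X_X__
____XX__
________
________
[7] ________
________
________
___X>___
___X_X__
____XX__
________
________
[8] ________
________
________
___XX___
___XvX__
____XX__
________
________
[9] ________
________
________
___XX___
___<XX__
____XX__
________
________
[10] ________
________
________
___XX___
____XX__
___vXX__
________
________
[11] ________
________
________
___XX___
____XX__
__<XXX__
________
________
[12] ________
________
________
___XX___
__^_XX__
__XXXX__
________
________
[13] ________
________
________
___XX___
__X>XX__
__XXXX__
________
________
[14] ________
________
________
___XX___
__XXXX__
__XvXX__
________
________
[15] ________
________
________
___XX___
__XXXX__
__X_>X__
________
________
[16] ________
________
________
___XX___
__XX^X__
__X__X__
________
________
[17] ________
________
________
___XX___
__X<_X__
__X__X__
________
________
[18] ________
________
________
___XX___
__X__X__
__Xv_X__
________
________
[19] ________
________
________
___XX___
__X__X__
__<X_X__
________
________
[20] ________
________
________
___XX___
__X__X__
___X_X__
__v_____
________
[21] ________
________
________
___XX___
__X__X__
___X_X__
_<X_____
________
[22] ________
________
________
___XX___
__X__X__
_^_X_X__
_XX_____
________
[23] ________
________
________
___XX___
__X__X__
_X>X_X__
_XX_____
________
[24] ________
________
________
___XX___
__X__X__
_XXX_X__
_Xv_____
________
[25] ________
________
________
___XX___
__X__X__
_XXX_X__
_X_>____
________
[26] ________
________
________
___XX___
__X__X__
_XXX_X__
_X_X____
___v____
[27] ________
________
________
___XX___
__X__X__
_XXX_X__
_X_X____
__<X____
[28] ________
________
________
___XX___
__X__X__
_XXX_X__
_X^X____
__XX____
[29] ________
________
________
___XX___
__X__X__
_XXX_X__
_XX>____
__XX____
[30] ________
________
________
___XX___
__X__X__
_XX^_X__
_XX_____
__XX____
[31] ________
________
________
___XX___
__X__X__
_X<__X__
_XX_____
__XX____
[32] ________
________
________
___XX___
__X__X__
_X___X__
_Xv_____
__XX____
[33] ________
________
________
___XX___
__X__X__
_X___X__
_X_>____
__XX____
[34] ________
________
________
___XX___
__X__X__
_X___X__
_X_X____
__Xv____
[35] ________
________
________
___XX___
__X__X__
_X___X__
_X_X____
__X_>___
[36] ____v___
________
________
___XX___
__X__X__
_X___X__
_X_X____
__X_X___
[37] ___<X___
________
________
___XX___
__X__X__
_X___X__
_X_X____
__X_X___

0,3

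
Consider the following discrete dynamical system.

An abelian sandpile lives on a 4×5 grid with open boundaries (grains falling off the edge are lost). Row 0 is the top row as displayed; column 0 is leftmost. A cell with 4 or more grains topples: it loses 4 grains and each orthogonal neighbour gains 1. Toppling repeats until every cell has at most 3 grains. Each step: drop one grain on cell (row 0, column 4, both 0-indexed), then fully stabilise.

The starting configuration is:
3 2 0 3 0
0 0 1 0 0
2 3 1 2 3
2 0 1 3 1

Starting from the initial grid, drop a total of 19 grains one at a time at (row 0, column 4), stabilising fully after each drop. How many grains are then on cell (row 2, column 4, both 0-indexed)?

0

step 0: 3 2 0 3 0
0 0 1 0 0
2 3 1 2 3
2 0 1 3 1
step 1: 3 2 0 3 1
0 0 1 0 0
2 3 1 2 3
2 0 1 3 1
step 2: 3 2 0 3 2
0 0 1 0 0
2 3 1 2 3
2 0 1 3 1
step 3: 3 2 0 3 3
0 0 1 0 0
2 3 1 2 3
2 0 1 3 1
step 4: 3 2 1 0 1
0 0 1 1 1
2 3 1 2 3
2 0 1 3 1
step 5: 3 2 1 0 2
0 0 1 1 1
2 3 1 2 3
2 0 1 3 1
step 6: 3 2 1 0 3
0 0 1 1 1
2 3 1 2 3
2 0 1 3 1
step 7: 3 2 1 1 0
0 0 1 1 2
2 3 1 2 3
2 0 1 3 1
step 8: 3 2 1 1 1
0 0 1 1 2
2 3 1 2 3
2 0 1 3 1
step 9: 3 2 1 1 2
0 0 1 1 2
2 3 1 2 3
2 0 1 3 1
step 10: 3 2 1 1 3
0 0 1 1 2
2 3 1 2 3
2 0 1 3 1
step 11: 3 2 1 2 0
0 0 1 1 3
2 3 1 2 3
2 0 1 3 1
step 12: 3 2 1 2 1
0 0 1 1 3
2 3 1 2 3
2 0 1 3 1
step 13: 3 2 1 2 2
0 0 1 1 3
2 3 1 2 3
2 0 1 3 1
step 14: 3 2 1 2 3
0 0 1 1 3
2 3 1 2 3
2 0 1 3 1
step 15: 3 2 1 3 1
0 0 1 2 1
2 3 1 3 0
2 0 1 3 2
step 16: 3 2 1 3 2
0 0 1 2 1
2 3 1 3 0
2 0 1 3 2
step 17: 3 2 1 3 3
0 0 1 2 1
2 3 1 3 0
2 0 1 3 2
step 18: 3 2 2 0 1
0 0 1 3 2
2 3 1 3 0
2 0 1 3 2
step 19: 3 2 2 0 2
0 0 1 3 2
2 3 1 3 0
2 0 1 3 2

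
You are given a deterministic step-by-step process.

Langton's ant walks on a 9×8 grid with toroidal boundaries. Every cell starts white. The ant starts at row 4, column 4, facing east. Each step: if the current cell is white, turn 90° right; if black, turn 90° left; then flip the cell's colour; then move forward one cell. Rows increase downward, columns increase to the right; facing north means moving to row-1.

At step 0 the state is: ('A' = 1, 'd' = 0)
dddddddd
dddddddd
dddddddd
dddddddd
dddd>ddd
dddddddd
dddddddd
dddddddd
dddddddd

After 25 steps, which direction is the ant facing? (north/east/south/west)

south

t=0: dddddddd
dddddddd
dddddddd
dddddddd
dddd>ddd
dddddddd
dddddddd
dddddddd
dddddddd
t=1: dddddddd
dddddddd
dddddddd
dddddddd
ddddAddd
ddddvddd
dddddddd
dddddddd
dddddddd
t=2: dddddddd
dddddddd
dddddddd
dddddddd
ddddAddd
ddd<Addd
dddddddd
dddddddd
dddddddd
t=3: dddddddd
dddddddd
dddddddd
dddddddd
ddd^Addd
dddAAddd
dddddddd
dddddddd
dddddddd
t=4: dddddddd
dddddddd
dddddddd
dddddddd
dddA>ddd
dddAAddd
dddddddd
dddddddd
dddddddd
t=5: dddddddd
dddddddd
dddddddd
dddd^ddd
dddAdddd
dddAAddd
dddddddd
dddddddd
dddddddd
t=6: dddddddd
dddddddd
dddddddd
ddddA>dd
dddAdddd
dddAAddd
dddddddd
dddddddd
dddddddd
t=7: dddddddd
dddddddd
dddddddd
ddddAAdd
dddAdvdd
dddAAddd
dddddddd
dddddddd
dddddddd
t=8: dddddddd
dddddddd
dddddddd
ddddAAdd
dddA<Add
dddAAddd
dddddddd
dddddddd
dddddddd
t=9: dddddddd
dddddddd
dddddddd
dddd^Add
dddAAAdd
dddAAddd
dddddddd
dddddddd
dddddddd
t=10: dddddddd
dddddddd
dddddddd
ddd<dAdd
dddAAAdd
dddAAddd
dddddddd
dddddddd
dddddddd
t=11: dddddddd
dddddddd
ddd^dddd
dddAdAdd
dddAAAdd
dddAAddd
dddddddd
dddddddd
dddddddd
t=12: dddddddd
dddddddd
dddA>ddd
dddAdAdd
dddAAAdd
dddAAddd
dddddddd
dddddddd
dddddddd
t=13: dddddddd
dddddddd
dddAAddd
dddAvAdd
dddAAAdd
dddAAddd
dddddddd
dddddddd
dddddddd
t=14: dddddddd
dddddddd
dddAAddd
ddd<AAdd
dddAAAdd
dddAAddd
dddddddd
dddddddd
dddddddd
t=15: dddddddd
dddddddd
dddAAddd
ddddAAdd
dddvAAdd
dddAAddd
dddddddd
dddddddd
dddddddd
t=16: dddddddd
dddddddd
dddAAddd
ddddAAdd
dddd>Add
dddAAddd
dddddddd
dddddddd
dddddddd
t=17: dddddddd
dddddddd
dddAAddd
dddd^Add
dddddAdd
dddAAddd
dddddddd
dddddddd
dddddddd
t=18: dddddddd
dddddddd
dddAAddd
ddd<dAdd
dddddAdd
dddAAddd
dddddddd
dddddddd
dddddddd
t=19: dddddddd
dddddddd
ddd^Addd
dddAdAdd
dddddAdd
dddAAddd
dddddddd
dddddddd
dddddddd
t=20: dddddddd
dddddddd
dd<dAddd
dddAdAdd
dddddAdd
dddAAddd
dddddddd
dddddddd
dddddddd
t=21: dddddddd
dd^ddddd
ddAdAddd
dddAdAdd
dddddAdd
dddAAddd
dddddddd
dddddddd
dddddddd
t=22: dddddddd
ddA>dddd
ddAdAddd
dddAdAdd
dddddAdd
dddAAddd
dddddddd
dddddddd
dddddddd
t=23: dddddddd
ddAAdddd
ddAvAddd
dddAdAdd
dddddAdd
dddAAddd
dddddddd
dddddddd
dddddddd
t=24: dddddddd
ddAAdddd
dd<AAddd
dddAdAdd
dddddAdd
dddAAddd
dddddddd
dddddddd
dddddddd
t=25: dddddddd
ddAAdddd
dddAAddd
ddvAdAdd
dddddAdd
dddAAddd
dddddddd
dddddddd
dddddddd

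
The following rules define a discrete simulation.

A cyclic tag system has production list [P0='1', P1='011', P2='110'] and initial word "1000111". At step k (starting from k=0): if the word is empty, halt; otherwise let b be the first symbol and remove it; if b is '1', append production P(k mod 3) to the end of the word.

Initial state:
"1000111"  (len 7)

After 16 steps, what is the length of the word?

13

0) "1000111"  (len 7)
1) "0001111"  (len 7)
2) "001111"  (len 6)
3) "01111"  (len 5)
4) "1111"  (len 4)
5) "111011"  (len 6)
6) "11011110"  (len 8)
7) "10111101"  (len 8)
8) "0111101011"  (len 10)
9) "111101011"  (len 9)
10) "111010111"  (len 9)
11) "11010111011"  (len 11)
12) "1010111011110"  (len 13)
13) "0101110111101"  (len 13)
14) "101110111101"  (len 12)
15) "01110111101110"  (len 14)
16) "1110111101110"  (len 13)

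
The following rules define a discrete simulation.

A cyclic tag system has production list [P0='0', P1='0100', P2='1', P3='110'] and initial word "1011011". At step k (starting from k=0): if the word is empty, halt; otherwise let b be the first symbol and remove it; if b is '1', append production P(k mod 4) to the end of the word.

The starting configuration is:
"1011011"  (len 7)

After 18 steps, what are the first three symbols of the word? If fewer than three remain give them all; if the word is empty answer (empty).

gen 0: "1011011"  (len 7)
gen 1: "0110110"  (len 7)
gen 2: "110110"  (len 6)
gen 3: "101101"  (len 6)
gen 4: "01101110"  (len 8)
gen 5: "1101110"  (len 7)
gen 6: "1011100100"  (len 10)
gen 7: "0111001001"  (len 10)
gen 8: "111001001"  (len 9)
gen 9: "110010010"  (len 9)
gen 10: "100100100100"  (len 12)
gen 11: "001001001001"  (len 12)
gen 12: "01001001001"  (len 11)
gen 13: "1001001001"  (len 10)
gen 14: "0010010010100"  (len 13)
gen 15: "010010010100"  (len 12)
gen 16: "10010010100"  (len 11)
gen 17: "00100101000"  (len 11)
gen 18: "0100101000"  (len 10)

010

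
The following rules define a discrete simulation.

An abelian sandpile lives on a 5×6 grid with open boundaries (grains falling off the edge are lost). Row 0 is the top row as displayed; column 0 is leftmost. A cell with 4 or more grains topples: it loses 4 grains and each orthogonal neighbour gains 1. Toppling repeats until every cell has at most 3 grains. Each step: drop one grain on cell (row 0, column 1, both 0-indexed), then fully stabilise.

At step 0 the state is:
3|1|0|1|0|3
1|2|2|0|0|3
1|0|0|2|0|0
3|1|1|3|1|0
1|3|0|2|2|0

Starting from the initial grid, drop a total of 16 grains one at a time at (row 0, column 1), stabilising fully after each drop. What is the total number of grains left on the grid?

41

t=0: 3|1|0|1|0|3
1|2|2|0|0|3
1|0|0|2|0|0
3|1|1|3|1|0
1|3|0|2|2|0
t=1: 3|2|0|1|0|3
1|2|2|0|0|3
1|0|0|2|0|0
3|1|1|3|1|0
1|3|0|2|2|0
t=2: 3|3|0|1|0|3
1|2|2|0|0|3
1|0|0|2|0|0
3|1|1|3|1|0
1|3|0|2|2|0
t=3: 0|1|1|1|0|3
2|3|2|0|0|3
1|0|0|2|0|0
3|1|1|3|1|0
1|3|0|2|2|0
t=4: 0|2|1|1|0|3
2|3|2|0|0|3
1|0|0|2|0|0
3|1|1|3|1|0
1|3|0|2|2|0
t=5: 0|3|1|1|0|3
2|3|2|0|0|3
1|0|0|2|0|0
3|1|1|3|1|0
1|3|0|2|2|0
t=6: 1|1|2|1|0|3
3|0|3|0|0|3
1|1|0|2|0|0
3|1|1|3|1|0
1|3|0|2|2|0
t=7: 1|2|2|1|0|3
3|0|3|0|0|3
1|1|0|2|0|0
3|1|1|3|1|0
1|3|0|2|2|0
t=8: 1|3|2|1|0|3
3|0|3|0|0|3
1|1|0|2|0|0
3|1|1|3|1|0
1|3|0|2|2|0
t=9: 2|0|3|1|0|3
3|1|3|0|0|3
1|1|0|2|0|0
3|1|1|3|1|0
1|3|0|2|2|0
t=10: 2|1|3|1|0|3
3|1|3|0|0|3
1|1|0|2|0|0
3|1|1|3|1|0
1|3|0|2|2|0
t=11: 2|2|3|1|0|3
3|1|3|0|0|3
1|1|0|2|0|0
3|1|1|3|1|0
1|3|0|2|2|0
t=12: 2|3|3|1|0|3
3|1|3|0|0|3
1|1|0|2|0|0
3|1|1|3|1|0
1|3|0|2|2|0
t=13: 3|1|1|2|0|3
3|3|0|1|0|3
1|1|1|2|0|0
3|1|1|3|1|0
1|3|0|2|2|0
t=14: 3|2|1|2|0|3
3|3|0|1|0|3
1|1|1|2|0|0
3|1|1|3|1|0
1|3|0|2|2|0
t=15: 3|3|1|2|0|3
3|3|0|1|0|3
1|1|1|2|0|0
3|1|1|3|1|0
1|3|0|2|2|0
t=16: 1|2|2|2|0|3
1|1|1|1|0|3
2|2|1|2|0|0
3|1|1|3|1|0
1|3|0|2|2|0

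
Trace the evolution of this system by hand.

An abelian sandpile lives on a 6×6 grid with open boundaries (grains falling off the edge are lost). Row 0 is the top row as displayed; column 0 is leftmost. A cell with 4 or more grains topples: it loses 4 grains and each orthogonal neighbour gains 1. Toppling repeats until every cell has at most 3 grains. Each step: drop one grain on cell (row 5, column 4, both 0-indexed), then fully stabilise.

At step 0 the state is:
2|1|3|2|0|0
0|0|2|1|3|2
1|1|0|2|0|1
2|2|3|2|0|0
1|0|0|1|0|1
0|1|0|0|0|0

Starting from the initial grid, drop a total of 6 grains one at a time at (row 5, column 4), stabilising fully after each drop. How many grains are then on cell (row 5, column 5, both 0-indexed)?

1

gen 0: 2|1|3|2|0|0
0|0|2|1|3|2
1|1|0|2|0|1
2|2|3|2|0|0
1|0|0|1|0|1
0|1|0|0|0|0
gen 1: 2|1|3|2|0|0
0|0|2|1|3|2
1|1|0|2|0|1
2|2|3|2|0|0
1|0|0|1|0|1
0|1|0|0|1|0
gen 2: 2|1|3|2|0|0
0|0|2|1|3|2
1|1|0|2|0|1
2|2|3|2|0|0
1|0|0|1|0|1
0|1|0|0|2|0
gen 3: 2|1|3|2|0|0
0|0|2|1|3|2
1|1|0|2|0|1
2|2|3|2|0|0
1|0|0|1|0|1
0|1|0|0|3|0
gen 4: 2|1|3|2|0|0
0|0|2|1|3|2
1|1|0|2|0|1
2|2|3|2|0|0
1|0|0|1|1|1
0|1|0|1|0|1
gen 5: 2|1|3|2|0|0
0|0|2|1|3|2
1|1|0|2|0|1
2|2|3|2|0|0
1|0|0|1|1|1
0|1|0|1|1|1
gen 6: 2|1|3|2|0|0
0|0|2|1|3|2
1|1|0|2|0|1
2|2|3|2|0|0
1|0|0|1|1|1
0|1|0|1|2|1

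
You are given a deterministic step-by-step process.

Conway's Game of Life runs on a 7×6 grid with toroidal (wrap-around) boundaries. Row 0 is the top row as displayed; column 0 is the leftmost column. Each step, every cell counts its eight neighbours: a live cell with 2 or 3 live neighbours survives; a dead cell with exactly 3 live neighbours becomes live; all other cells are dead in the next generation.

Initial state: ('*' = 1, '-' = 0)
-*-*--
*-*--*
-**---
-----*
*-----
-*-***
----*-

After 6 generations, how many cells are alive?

0) -*-*--
*-*--*
-**---
-----*
*-----
-*-***
----*-
1) ******
*--*--
-**--*
**----
*-----
*--***
*----*
2) --**--
------
--*--*
--*--*
----*-
-*--*-
------
3) ------
--**--
------
---***
---***
------
--**--
4) ------
------
--*---
---*-*
---*-*
--*---
------
5) ------
------
------
--**--
--**--
------
------
6) ------
------
------
--**--
--**--
------
------

4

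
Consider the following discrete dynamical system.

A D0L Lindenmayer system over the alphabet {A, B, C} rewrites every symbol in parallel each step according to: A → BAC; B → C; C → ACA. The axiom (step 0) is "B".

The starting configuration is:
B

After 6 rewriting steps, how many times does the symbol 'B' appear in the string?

step 0: B
step 1: C
step 2: ACA
step 3: BACACABAC
step 4: CBACACABACACABACCBACACA
step 5: ACACBACACABACACABACCBACACABACACABACCBACACAACACBACACABACACABAC
step 6: BACACABACACACBACACABACACABACCBACACABACACABACCBACACAACACBAC…CACABACBACACABACACACBACACABACACABACCBACACABACACABACCBACACA  (len 163)

28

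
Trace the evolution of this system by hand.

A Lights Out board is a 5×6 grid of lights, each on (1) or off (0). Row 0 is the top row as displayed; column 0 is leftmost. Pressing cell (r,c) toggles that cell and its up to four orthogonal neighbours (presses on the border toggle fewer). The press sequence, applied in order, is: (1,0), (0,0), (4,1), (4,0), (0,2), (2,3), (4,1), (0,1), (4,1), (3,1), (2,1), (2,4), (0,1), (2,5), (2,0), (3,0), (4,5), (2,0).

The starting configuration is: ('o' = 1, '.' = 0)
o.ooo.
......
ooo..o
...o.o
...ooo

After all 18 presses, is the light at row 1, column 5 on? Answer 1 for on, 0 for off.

step 0: o.ooo.
......
ooo..o
...o.o
...ooo
step 1: ..ooo.
oo....
.oo..o
...o.o
...ooo
step 2: ooooo.
.o....
.oo..o
...o.o
...ooo
step 3: ooooo.
.o....
.oo..o
.o.o.o
oooooo
step 4: ooooo.
.o....
.oo..o
oo.o.o
..oooo
step 5: o...o.
.oo...
.oo..o
oo.o.o
..oooo
step 6: o...o.
.ooo..
.o.ooo
oo...o
..oooo
step 7: o...o.
.ooo..
.o.ooo
o....o
oo.ooo
step 8: .oo.o.
..oo..
.o.ooo
o....o
oo.ooo
step 9: .oo.o.
..oo..
.o.ooo
oo...o
..oooo
step 10: .oo.o.
..oo..
...ooo
..o..o
.ooooo
step 11: .oo.o.
.ooo..
oooooo
.oo..o
.ooooo
step 12: .oo.o.
.oooo.
ooo...
.oo.oo
.ooooo
step 13: o...o.
..ooo.
ooo...
.oo.oo
.ooooo
step 14: o...o.
..oooo
ooo.oo
.oo.o.
.ooooo
step 15: o...o.
o.oooo
..o.oo
ooo.o.
.ooooo
step 16: o...o.
o.oooo
o.o.oo
..o.o.
oooooo
step 17: o...o.
o.oooo
o.o.oo
..o.oo
oooo..
step 18: o...o.
..oooo
.oo.oo
o.o.oo
oooo..

1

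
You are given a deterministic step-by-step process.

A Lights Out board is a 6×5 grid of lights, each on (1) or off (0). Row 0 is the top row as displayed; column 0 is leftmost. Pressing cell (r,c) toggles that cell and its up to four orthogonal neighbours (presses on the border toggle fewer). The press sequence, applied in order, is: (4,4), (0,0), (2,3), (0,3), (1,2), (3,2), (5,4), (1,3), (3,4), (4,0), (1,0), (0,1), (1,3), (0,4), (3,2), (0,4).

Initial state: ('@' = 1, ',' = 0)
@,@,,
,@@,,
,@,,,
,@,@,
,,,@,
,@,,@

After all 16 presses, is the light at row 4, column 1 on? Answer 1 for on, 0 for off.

t=0: @,@,,
,@@,,
,@,,,
,@,@,
,,,@,
,@,,@
t=1: @,@,,
,@@,,
,@,,,
,@,@@
,,,,@
,@,,,
t=2: ,@@,,
@@@,,
,@,,,
,@,@@
,,,,@
,@,,,
t=3: ,@@,,
@@@@,
,@@@@
,@,,@
,,,,@
,@,,,
t=4: ,@,@@
@@@,,
,@@@@
,@,,@
,,,,@
,@,,,
t=5: ,@@@@
@,,@,
,@,@@
,@,,@
,,,,@
,@,,,
t=6: ,@@@@
@,,@,
,@@@@
,,@@@
,,@,@
,@,,,
t=7: ,@@@@
@,,@,
,@@@@
,,@@@
,,@,,
,@,@@
t=8: ,@@,@
@,@,@
,@@,@
,,@@@
,,@,,
,@,@@
t=9: ,@@,@
@,@,@
,@@,,
,,@,,
,,@,@
,@,@@
t=10: ,@@,@
@,@,@
,@@,,
@,@,,
@@@,@
@@,@@
t=11: @@@,@
,@@,@
@@@,,
@,@,,
@@@,@
@@,@@
t=12: ,,,,@
,,@,@
@@@,,
@,@,,
@@@,@
@@,@@
t=13: ,,,@@
,,,@,
@@@@,
@,@,,
@@@,@
@@,@@
t=14: ,,,,,
,,,@@
@@@@,
@,@,,
@@@,@
@@,@@
t=15: ,,,,,
,,,@@
@@,@,
@@,@,
@@,,@
@@,@@
t=16: ,,,@@
,,,@,
@@,@,
@@,@,
@@,,@
@@,@@

1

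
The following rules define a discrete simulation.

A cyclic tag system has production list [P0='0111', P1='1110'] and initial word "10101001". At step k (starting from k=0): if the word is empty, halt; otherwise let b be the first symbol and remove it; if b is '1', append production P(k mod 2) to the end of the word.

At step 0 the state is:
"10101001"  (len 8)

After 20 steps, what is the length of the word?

40

step 0: "10101001"  (len 8)
step 1: "01010010111"  (len 11)
step 2: "1010010111"  (len 10)
step 3: "0100101110111"  (len 13)
step 4: "100101110111"  (len 12)
step 5: "001011101110111"  (len 15)
step 6: "01011101110111"  (len 14)
step 7: "1011101110111"  (len 13)
step 8: "0111011101111110"  (len 16)
step 9: "111011101111110"  (len 15)
step 10: "110111011111101110"  (len 18)
step 11: "101110111111011100111"  (len 21)
step 12: "011101111110111001111110"  (len 24)
step 13: "11101111110111001111110"  (len 23)
step 14: "11011111101110011111101110"  (len 26)
step 15: "10111111011100111111011100111"  (len 29)
step 16: "01111110111001111110111001111110"  (len 32)
step 17: "1111110111001111110111001111110"  (len 31)
step 18: "1111101110011111101110011111101110"  (len 34)
step 19: "1111011100111111011100111111011100111"  (len 37)
step 20: "1110111001111110111001111110111001111110"  (len 40)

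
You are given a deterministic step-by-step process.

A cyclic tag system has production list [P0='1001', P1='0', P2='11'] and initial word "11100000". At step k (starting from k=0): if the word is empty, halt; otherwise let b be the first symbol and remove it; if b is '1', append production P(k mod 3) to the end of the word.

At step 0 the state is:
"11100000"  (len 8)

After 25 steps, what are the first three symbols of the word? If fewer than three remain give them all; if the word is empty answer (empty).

101

gen 0: "11100000"  (len 8)
gen 1: "11000001001"  (len 11)
gen 2: "10000010010"  (len 11)
gen 3: "000001001011"  (len 12)
gen 4: "00001001011"  (len 11)
gen 5: "0001001011"  (len 10)
gen 6: "001001011"  (len 9)
gen 7: "01001011"  (len 8)
gen 8: "1001011"  (len 7)
gen 9: "00101111"  (len 8)
gen 10: "0101111"  (len 7)
gen 11: "101111"  (len 6)
gen 12: "0111111"  (len 7)
gen 13: "111111"  (len 6)
gen 14: "111110"  (len 6)
gen 15: "1111011"  (len 7)
gen 16: "1110111001"  (len 10)
gen 17: "1101110010"  (len 10)
gen 18: "10111001011"  (len 11)
gen 19: "01110010111001"  (len 14)
gen 20: "1110010111001"  (len 13)
gen 21: "11001011100111"  (len 14)
gen 22: "10010111001111001"  (len 17)
gen 23: "00101110011110010"  (len 17)
gen 24: "0101110011110010"  (len 16)
gen 25: "101110011110010"  (len 15)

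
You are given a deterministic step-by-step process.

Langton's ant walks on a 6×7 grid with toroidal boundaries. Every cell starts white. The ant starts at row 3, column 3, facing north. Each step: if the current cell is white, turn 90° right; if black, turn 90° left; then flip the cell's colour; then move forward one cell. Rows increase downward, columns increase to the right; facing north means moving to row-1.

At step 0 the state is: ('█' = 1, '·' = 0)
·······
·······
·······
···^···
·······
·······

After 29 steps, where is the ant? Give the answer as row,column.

k=0  ·······
·······
·······
···^···
·······
·······
k=1  ·······
·······
·······
···█>··
·······
·······
k=2  ·······
·······
·······
···██··
····v··
·······
k=3  ·······
·······
·······
···██··
···<█··
·······
k=4  ·······
·······
·······
···^█··
···██··
·······
k=5  ·······
·······
·······
··<·█··
···██··
·······
k=6  ·······
·······
··^····
··█·█··
···██··
·······
k=7  ·······
·······
··█>···
··█·█··
···██··
·······
k=8  ·······
·······
··██···
··█v█··
···██··
·······
k=9  ·······
·······
··██···
··<██··
···██··
·······
k=10  ·······
·······
··██···
···██··
··v██··
·······
k=11  ·······
·······
··██···
···██··
·<███··
·······
k=12  ·······
·······
··██···
·^·██··
·████··
·······
k=13  ·······
·······
··██···
·█>██··
·████··
·······
k=14  ·······
·······
··██···
·████··
·█v██··
·······
k=15  ·······
·······
··██···
·████··
·█·>█··
·······
k=16  ·······
·······
··██···
·██^█··
·█··█··
·······
k=17  ·······
·······
··██···
·█<·█··
·█··█··
·······
k=18  ·······
·······
··██···
·█··█··
·█v·█··
·······
k=19  ·······
·······
··██···
·█··█··
·<█·█··
·······
k=20  ·······
·······
··██···
·█··█··
··█·█··
·v·····
k=21  ·······
·······
··██···
·█··█··
··█·█··
<█·····
k=22  ·······
·······
··██···
·█··█··
^·█·█··
██·····
k=23  ·······
·······
··██···
·█··█··
█>█·█··
██·····
k=24  ·······
·······
··██···
·█··█··
███·█··
█v·····
k=25  ·······
·······
··██···
·█··█··
███·█··
█·>····
k=26  ··v····
·······
··██···
·█··█··
███·█··
█·█····
k=27  ·<█····
·······
··██···
·█··█··
███·█··
█·█····
k=28  ·██····
·······
··██···
·█··█··
███·█··
█^█····
k=29  ·██····
·······
··██···
·█··█··
███·█··
██>····

5,2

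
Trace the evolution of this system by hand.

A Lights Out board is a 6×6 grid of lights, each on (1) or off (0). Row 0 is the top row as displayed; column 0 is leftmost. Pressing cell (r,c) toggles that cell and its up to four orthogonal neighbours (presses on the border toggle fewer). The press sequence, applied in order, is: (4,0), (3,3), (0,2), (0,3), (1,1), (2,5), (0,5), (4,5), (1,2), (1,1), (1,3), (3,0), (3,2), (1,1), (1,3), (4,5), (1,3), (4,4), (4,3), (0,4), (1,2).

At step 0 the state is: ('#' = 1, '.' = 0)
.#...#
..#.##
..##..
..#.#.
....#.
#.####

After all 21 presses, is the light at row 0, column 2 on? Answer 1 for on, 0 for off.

t=0: .#...#
..#.##
..##..
..#.#.
....#.
#.####
t=1: .#...#
..#.##
..##..
#.#.#.
##..#.
..####
t=2: .#...#
..#.##
..#...
#..#..
##.##.
..####
t=3: ..##.#
....##
..#...
#..#..
##.##.
..####
t=4: ....##
...###
..#...
#..#..
##.##.
..####
t=5: .#..##
######
.##...
#..#..
##.##.
..####
t=6: .#..##
#####.
.##.##
#..#.#
##.##.
..####
t=7: .#....
######
.##.##
#..#.#
##.##.
..####
t=8: .#....
######
.##.##
#..#..
##.#.#
..###.
t=9: .##...
#...##
.#..##
#..#..
##.#.#
..###.
t=10: ..#...
.##.##
....##
#..#..
##.#.#
..###.
t=11: ..##..
.#.#.#
...###
#..#..
##.#.#
..###.
t=12: ..##..
.#.#.#
#..###
.#.#..
.#.#.#
..###.
t=13: ..##..
.#.#.#
#.####
..#...
.###.#
..###.
t=14: .###..
#.##.#
######
..#...
.###.#
..###.
t=15: .##...
#...##
###.##
..#...
.###.#
..###.
t=16: .##...
#...##
###.##
..#..#
.####.
..####
t=17: .###..
#.##.#
######
..#..#
.####.
..####
t=18: .###..
#.##.#
######
..#.##
.##..#
..##.#
t=19: .###..
#.##.#
######
..####
.#.###
..#..#
t=20: .##.##
#.####
######
..####
.#.###
..#..#
t=21: .#..##
##..##
##.###
..####
.#.###
..#..#

0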